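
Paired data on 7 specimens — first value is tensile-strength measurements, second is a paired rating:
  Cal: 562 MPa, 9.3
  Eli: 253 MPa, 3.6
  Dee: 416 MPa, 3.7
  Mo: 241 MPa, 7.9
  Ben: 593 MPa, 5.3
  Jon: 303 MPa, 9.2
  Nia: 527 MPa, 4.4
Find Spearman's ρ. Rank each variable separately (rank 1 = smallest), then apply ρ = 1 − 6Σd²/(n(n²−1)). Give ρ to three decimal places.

Ranks of variable 1: 6, 2, 4, 1, 7, 3, 5
Ranks of variable 2: 7, 1, 2, 5, 4, 6, 3
d = r₁ − r₂: -1, 1, 2, -4, 3, -3, 2
d²: 1, 1, 4, 16, 9, 9, 4; Σd² = 44
ρ = 1 − 6·44/(7·48) = 1 − 264/336 = 0.214

0.214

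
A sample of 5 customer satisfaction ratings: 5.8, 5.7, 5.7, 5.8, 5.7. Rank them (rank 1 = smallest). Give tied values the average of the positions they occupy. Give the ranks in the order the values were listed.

4.5, 2, 2, 4.5, 2

Sorted (ascending): 5.7, 5.7, 5.7, 5.8, 5.8
The 3 values of 5.7 occupy positions 1–3 → average rank 2.
The 2 values of 5.8 occupy positions 4–5 → average rank (4+5)/2 = 4.5.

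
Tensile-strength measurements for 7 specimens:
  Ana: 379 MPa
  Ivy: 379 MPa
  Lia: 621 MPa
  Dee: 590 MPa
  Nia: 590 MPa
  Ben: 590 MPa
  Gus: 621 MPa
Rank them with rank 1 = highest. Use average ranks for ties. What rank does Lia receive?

Sorted (descending): 621, 621, 590, 590, 590, 379, 379
The 2 values of 621 occupy positions 1–2 → average rank (1+2)/2 = 1.5.
The 3 values of 590 occupy positions 3–5 → average rank 4.
The 2 values of 379 occupy positions 6–7 → average rank (6+7)/2 = 6.5.
Lia has value 621 MPa → rank 1.5.

1.5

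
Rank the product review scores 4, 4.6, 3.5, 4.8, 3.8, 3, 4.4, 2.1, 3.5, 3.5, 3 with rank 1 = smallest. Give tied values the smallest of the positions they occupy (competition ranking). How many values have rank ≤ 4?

6

Sorted (ascending): 2.1, 3, 3, 3.5, 3.5, 3.5, 3.8, 4, 4.4, 4.6, 4.8
The 2 values of 3 occupy positions 2–3 → each gets rank 2.
The 3 values of 3.5 occupy positions 4–6 → each gets rank 4.
Ranks ≤ 4: {1, 2, 2, 4, 4, 4} → 6 values.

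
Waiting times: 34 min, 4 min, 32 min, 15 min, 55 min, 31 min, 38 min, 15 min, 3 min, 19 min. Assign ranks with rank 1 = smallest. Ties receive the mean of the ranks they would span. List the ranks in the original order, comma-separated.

Sorted (ascending): 3, 4, 15, 15, 19, 31, 32, 34, 38, 55
The 2 values of 15 occupy positions 3–4 → average rank (3+4)/2 = 3.5.

8, 2, 7, 3.5, 10, 6, 9, 3.5, 1, 5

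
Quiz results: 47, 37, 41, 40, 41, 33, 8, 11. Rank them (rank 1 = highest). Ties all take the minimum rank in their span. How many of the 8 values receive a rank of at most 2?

3

Sorted (descending): 47, 41, 41, 40, 37, 33, 11, 8
The 2 values of 41 occupy positions 2–3 → each gets rank 2.
Ranks ≤ 2: {1, 2, 2} → 3 values.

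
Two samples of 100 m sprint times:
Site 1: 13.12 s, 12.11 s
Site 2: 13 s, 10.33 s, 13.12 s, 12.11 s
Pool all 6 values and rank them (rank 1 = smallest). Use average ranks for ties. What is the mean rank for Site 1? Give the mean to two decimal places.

4.00

Sorted (ascending): 10.33, 12.11, 12.11, 13, 13.12, 13.12
The 2 values of 12.11 occupy positions 2–3 → average rank (2+3)/2 = 2.5.
The 2 values of 13.12 occupy positions 5–6 → average rank (5+6)/2 = 5.5.
Site 1 values → pooled ranks: 13.12→5.5, 12.11→2.5
Mean rank = (5.5 + 2.5) / 2 = 4.00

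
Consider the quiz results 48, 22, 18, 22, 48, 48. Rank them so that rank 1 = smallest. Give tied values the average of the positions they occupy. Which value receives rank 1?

18

Sorted (ascending): 18, 22, 22, 48, 48, 48
The 2 values of 22 occupy positions 2–3 → average rank (2+3)/2 = 2.5.
The 3 values of 48 occupy positions 4–6 → average rank 5.
Rank 1 → value 18.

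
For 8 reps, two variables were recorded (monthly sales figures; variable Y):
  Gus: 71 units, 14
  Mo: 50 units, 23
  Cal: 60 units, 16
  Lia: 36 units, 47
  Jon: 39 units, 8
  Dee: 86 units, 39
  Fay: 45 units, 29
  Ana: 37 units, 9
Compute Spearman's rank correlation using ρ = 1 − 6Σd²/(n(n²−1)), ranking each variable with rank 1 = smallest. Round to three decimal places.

Ranks of variable 1: 7, 5, 6, 1, 3, 8, 4, 2
Ranks of variable 2: 3, 5, 4, 8, 1, 7, 6, 2
d = r₁ − r₂: 4, 0, 2, -7, 2, 1, -2, 0
d²: 16, 0, 4, 49, 4, 1, 4, 0; Σd² = 78
ρ = 1 − 6·78/(8·63) = 1 − 468/504 = 0.071

0.071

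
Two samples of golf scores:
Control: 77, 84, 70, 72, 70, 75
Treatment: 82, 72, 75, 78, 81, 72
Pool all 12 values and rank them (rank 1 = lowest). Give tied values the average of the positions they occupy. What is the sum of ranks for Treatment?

44.5

Sorted (ascending): 70, 70, 72, 72, 72, 75, 75, 77, 78, 81, 82, 84
The 2 values of 70 occupy positions 1–2 → average rank (1+2)/2 = 1.5.
The 3 values of 72 occupy positions 3–5 → average rank 4.
The 2 values of 75 occupy positions 6–7 → average rank (6+7)/2 = 6.5.
Treatment values → pooled ranks: 82→11, 72→4, 75→6.5, 78→9, 81→10, 72→4
Rank sum = 11 + 4 + 6.5 + 9 + 10 + 4 = 44.5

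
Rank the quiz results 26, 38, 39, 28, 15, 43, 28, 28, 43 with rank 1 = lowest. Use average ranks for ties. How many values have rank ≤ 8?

7

Sorted (ascending): 15, 26, 28, 28, 28, 38, 39, 43, 43
The 3 values of 28 occupy positions 3–5 → average rank 4.
The 2 values of 43 occupy positions 8–9 → average rank (8+9)/2 = 8.5.
Ranks ≤ 8: {1, 2, 4, 4, 4, 6, 7} → 7 values.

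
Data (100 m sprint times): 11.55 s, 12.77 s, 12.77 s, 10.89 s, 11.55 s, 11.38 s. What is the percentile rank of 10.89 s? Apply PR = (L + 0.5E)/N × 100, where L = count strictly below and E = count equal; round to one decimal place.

N = 6.
Strictly below 10.89: 0. Equal to 10.89: 1.
PR = (0 + 0.5·1)/6 × 100 = 8.3

8.3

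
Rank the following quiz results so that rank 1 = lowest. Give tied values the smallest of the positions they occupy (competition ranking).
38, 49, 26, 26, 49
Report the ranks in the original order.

3, 4, 1, 1, 4

Sorted (ascending): 26, 26, 38, 49, 49
The 2 values of 26 occupy positions 1–2 → each gets rank 1.
The 2 values of 49 occupy positions 4–5 → each gets rank 4.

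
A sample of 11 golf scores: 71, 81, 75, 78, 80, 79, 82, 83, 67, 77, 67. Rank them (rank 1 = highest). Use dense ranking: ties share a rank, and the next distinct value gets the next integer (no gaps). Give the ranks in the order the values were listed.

Sorted (descending): 83, 82, 81, 80, 79, 78, 77, 75, 71, 67, 67
The 2 values of 67 share dense rank 10.
Remaining distinct values take the next consecutive integers.

9, 3, 8, 6, 4, 5, 2, 1, 10, 7, 10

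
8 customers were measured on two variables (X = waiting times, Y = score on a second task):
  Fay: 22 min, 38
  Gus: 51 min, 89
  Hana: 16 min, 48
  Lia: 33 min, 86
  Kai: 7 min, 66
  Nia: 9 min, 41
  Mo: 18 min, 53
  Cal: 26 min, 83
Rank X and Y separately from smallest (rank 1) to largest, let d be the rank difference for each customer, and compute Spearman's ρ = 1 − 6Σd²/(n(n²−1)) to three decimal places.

Ranks of variable 1: 5, 8, 3, 7, 1, 2, 4, 6
Ranks of variable 2: 1, 8, 3, 7, 5, 2, 4, 6
d = r₁ − r₂: 4, 0, 0, 0, -4, 0, 0, 0
d²: 16, 0, 0, 0, 16, 0, 0, 0; Σd² = 32
ρ = 1 − 6·32/(8·63) = 1 − 192/504 = 0.619

0.619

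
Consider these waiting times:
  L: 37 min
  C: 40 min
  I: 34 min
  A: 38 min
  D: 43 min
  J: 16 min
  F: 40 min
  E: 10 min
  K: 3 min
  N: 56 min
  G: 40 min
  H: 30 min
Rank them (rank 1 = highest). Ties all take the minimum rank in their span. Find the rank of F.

3

Sorted (descending): 56, 43, 40, 40, 40, 38, 37, 34, 30, 16, 10, 3
The 3 values of 40 occupy positions 3–5 → each gets rank 3.
F has value 40 min → rank 3.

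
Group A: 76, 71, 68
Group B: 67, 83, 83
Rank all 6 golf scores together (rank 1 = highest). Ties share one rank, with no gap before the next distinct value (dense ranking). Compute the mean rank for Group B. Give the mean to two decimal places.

2.33

Sorted (descending): 83, 83, 76, 71, 68, 67
The 2 values of 83 share dense rank 1.
Remaining distinct values take the next consecutive integers.
Group B values → pooled ranks: 67→5, 83→1, 83→1
Mean rank = (5 + 1 + 1) / 3 = 2.33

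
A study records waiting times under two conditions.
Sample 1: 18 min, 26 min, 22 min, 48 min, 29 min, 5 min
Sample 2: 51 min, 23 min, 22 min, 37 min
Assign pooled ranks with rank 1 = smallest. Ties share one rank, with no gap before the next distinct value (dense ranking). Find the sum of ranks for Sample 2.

Sorted (ascending): 5, 18, 22, 22, 23, 26, 29, 37, 48, 51
The 2 values of 22 share dense rank 3.
Remaining distinct values take the next consecutive integers.
Sample 2 values → pooled ranks: 51→9, 23→4, 22→3, 37→7
Rank sum = 9 + 4 + 3 + 7 = 23

23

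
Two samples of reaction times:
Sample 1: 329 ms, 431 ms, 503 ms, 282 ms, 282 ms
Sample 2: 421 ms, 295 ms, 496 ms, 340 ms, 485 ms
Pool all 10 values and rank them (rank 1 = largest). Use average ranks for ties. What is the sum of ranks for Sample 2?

24

Sorted (descending): 503, 496, 485, 431, 421, 340, 329, 295, 282, 282
The 2 values of 282 occupy positions 9–10 → average rank (9+10)/2 = 9.5.
Sample 2 values → pooled ranks: 421→5, 295→8, 496→2, 340→6, 485→3
Rank sum = 5 + 8 + 2 + 6 + 3 = 24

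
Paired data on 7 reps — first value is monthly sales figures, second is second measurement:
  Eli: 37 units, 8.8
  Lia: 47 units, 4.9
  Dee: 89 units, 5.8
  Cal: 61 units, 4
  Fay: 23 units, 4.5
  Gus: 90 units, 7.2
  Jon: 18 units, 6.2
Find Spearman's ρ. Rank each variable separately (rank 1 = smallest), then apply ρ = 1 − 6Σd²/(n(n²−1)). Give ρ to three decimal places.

0.036

Ranks of variable 1: 3, 4, 6, 5, 2, 7, 1
Ranks of variable 2: 7, 3, 4, 1, 2, 6, 5
d = r₁ − r₂: -4, 1, 2, 4, 0, 1, -4
d²: 16, 1, 4, 16, 0, 1, 16; Σd² = 54
ρ = 1 − 6·54/(7·48) = 1 − 324/336 = 0.036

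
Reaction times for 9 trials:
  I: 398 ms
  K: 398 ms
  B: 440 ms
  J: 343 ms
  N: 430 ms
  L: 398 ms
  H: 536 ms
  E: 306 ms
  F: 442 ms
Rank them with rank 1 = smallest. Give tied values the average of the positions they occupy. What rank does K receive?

Sorted (ascending): 306, 343, 398, 398, 398, 430, 440, 442, 536
The 3 values of 398 occupy positions 3–5 → average rank 4.
K has value 398 ms → rank 4.

4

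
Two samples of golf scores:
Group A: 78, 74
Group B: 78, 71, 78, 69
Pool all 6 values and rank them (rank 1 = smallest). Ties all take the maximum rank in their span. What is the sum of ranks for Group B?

Sorted (ascending): 69, 71, 74, 78, 78, 78
The 3 values of 78 occupy positions 4–6 → each gets rank 6.
Group B values → pooled ranks: 78→6, 71→2, 78→6, 69→1
Rank sum = 6 + 2 + 6 + 1 = 15

15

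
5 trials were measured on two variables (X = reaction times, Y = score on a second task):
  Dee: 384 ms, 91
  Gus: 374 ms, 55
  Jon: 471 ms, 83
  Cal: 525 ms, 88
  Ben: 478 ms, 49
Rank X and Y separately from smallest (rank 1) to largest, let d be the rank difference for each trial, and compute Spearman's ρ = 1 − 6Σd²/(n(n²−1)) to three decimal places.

0.000

Ranks of variable 1: 2, 1, 3, 5, 4
Ranks of variable 2: 5, 2, 3, 4, 1
d = r₁ − r₂: -3, -1, 0, 1, 3
d²: 9, 1, 0, 1, 9; Σd² = 20
ρ = 1 − 6·20/(5·24) = 1 − 120/120 = 0.000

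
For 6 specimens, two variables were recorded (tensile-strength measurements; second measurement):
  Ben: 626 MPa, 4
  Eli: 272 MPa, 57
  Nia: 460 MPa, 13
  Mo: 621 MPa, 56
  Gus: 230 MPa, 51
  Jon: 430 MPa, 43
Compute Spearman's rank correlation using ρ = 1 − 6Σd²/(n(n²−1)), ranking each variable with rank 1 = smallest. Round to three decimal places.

-0.543

Ranks of variable 1: 6, 2, 4, 5, 1, 3
Ranks of variable 2: 1, 6, 2, 5, 4, 3
d = r₁ − r₂: 5, -4, 2, 0, -3, 0
d²: 25, 16, 4, 0, 9, 0; Σd² = 54
ρ = 1 − 6·54/(6·35) = 1 − 324/210 = -0.543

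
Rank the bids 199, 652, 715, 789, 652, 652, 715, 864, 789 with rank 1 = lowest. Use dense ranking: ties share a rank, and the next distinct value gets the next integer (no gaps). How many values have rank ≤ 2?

4

Sorted (ascending): 199, 652, 652, 652, 715, 715, 789, 789, 864
The 3 values of 652 share dense rank 2.
The 2 values of 715 share dense rank 3.
The 2 values of 789 share dense rank 4.
Remaining distinct values take the next consecutive integers.
Ranks ≤ 2: {1, 2, 2, 2} → 4 values.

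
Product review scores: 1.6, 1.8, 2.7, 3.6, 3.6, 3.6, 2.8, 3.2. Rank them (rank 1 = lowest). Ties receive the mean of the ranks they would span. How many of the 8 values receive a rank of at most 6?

Sorted (ascending): 1.6, 1.8, 2.7, 2.8, 3.2, 3.6, 3.6, 3.6
The 3 values of 3.6 occupy positions 6–8 → average rank 7.
Ranks ≤ 6: {1, 2, 3, 4, 5} → 5 values.

5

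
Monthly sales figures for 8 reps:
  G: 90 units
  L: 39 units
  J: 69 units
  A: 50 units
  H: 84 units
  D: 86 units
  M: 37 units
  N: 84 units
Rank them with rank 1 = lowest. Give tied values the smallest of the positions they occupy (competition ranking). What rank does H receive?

5

Sorted (ascending): 37, 39, 50, 69, 84, 84, 86, 90
The 2 values of 84 occupy positions 5–6 → each gets rank 5.
H has value 84 units → rank 5.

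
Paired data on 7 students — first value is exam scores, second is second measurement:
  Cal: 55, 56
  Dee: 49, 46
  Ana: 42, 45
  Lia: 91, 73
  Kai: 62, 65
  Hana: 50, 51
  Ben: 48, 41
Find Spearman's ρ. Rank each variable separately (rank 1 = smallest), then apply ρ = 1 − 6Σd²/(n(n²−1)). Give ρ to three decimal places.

Ranks of variable 1: 5, 3, 1, 7, 6, 4, 2
Ranks of variable 2: 5, 3, 2, 7, 6, 4, 1
d = r₁ − r₂: 0, 0, -1, 0, 0, 0, 1
d²: 0, 0, 1, 0, 0, 0, 1; Σd² = 2
ρ = 1 − 6·2/(7·48) = 1 − 12/336 = 0.964

0.964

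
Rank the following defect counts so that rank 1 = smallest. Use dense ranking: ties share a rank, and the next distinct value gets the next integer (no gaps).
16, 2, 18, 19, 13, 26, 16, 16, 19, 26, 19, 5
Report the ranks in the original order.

4, 1, 5, 6, 3, 7, 4, 4, 6, 7, 6, 2

Sorted (ascending): 2, 5, 13, 16, 16, 16, 18, 19, 19, 19, 26, 26
The 3 values of 16 share dense rank 4.
The 3 values of 19 share dense rank 6.
The 2 values of 26 share dense rank 7.
Remaining distinct values take the next consecutive integers.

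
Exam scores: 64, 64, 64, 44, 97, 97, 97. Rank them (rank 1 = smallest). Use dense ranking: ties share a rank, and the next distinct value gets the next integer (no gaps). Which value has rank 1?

Sorted (ascending): 44, 64, 64, 64, 97, 97, 97
The 3 values of 64 share dense rank 2.
The 3 values of 97 share dense rank 3.
Remaining distinct values take the next consecutive integers.
Rank 1 → value 44.

44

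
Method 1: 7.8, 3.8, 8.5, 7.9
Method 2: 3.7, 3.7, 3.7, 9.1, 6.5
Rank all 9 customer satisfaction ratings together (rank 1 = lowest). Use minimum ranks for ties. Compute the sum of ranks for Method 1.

Sorted (ascending): 3.7, 3.7, 3.7, 3.8, 6.5, 7.8, 7.9, 8.5, 9.1
The 3 values of 3.7 occupy positions 1–3 → each gets rank 1.
Method 1 values → pooled ranks: 7.8→6, 3.8→4, 8.5→8, 7.9→7
Rank sum = 6 + 4 + 8 + 7 = 25

25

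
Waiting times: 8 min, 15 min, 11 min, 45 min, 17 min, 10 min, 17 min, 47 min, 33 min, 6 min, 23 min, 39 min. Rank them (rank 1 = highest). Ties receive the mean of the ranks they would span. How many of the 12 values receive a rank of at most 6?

5

Sorted (descending): 47, 45, 39, 33, 23, 17, 17, 15, 11, 10, 8, 6
The 2 values of 17 occupy positions 6–7 → average rank (6+7)/2 = 6.5.
Ranks ≤ 6: {1, 2, 3, 4, 5} → 5 values.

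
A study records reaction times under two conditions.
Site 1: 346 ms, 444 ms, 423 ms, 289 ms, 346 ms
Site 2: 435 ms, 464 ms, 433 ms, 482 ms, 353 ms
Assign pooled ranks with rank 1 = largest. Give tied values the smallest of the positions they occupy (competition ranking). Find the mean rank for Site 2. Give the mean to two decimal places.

3.80

Sorted (descending): 482, 464, 444, 435, 433, 423, 353, 346, 346, 289
The 2 values of 346 occupy positions 8–9 → each gets rank 8.
Site 2 values → pooled ranks: 435→4, 464→2, 433→5, 482→1, 353→7
Mean rank = (4 + 2 + 5 + 1 + 7) / 5 = 3.80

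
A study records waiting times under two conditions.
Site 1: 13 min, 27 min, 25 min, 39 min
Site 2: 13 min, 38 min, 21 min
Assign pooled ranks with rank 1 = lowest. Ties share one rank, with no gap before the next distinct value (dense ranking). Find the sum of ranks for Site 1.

Sorted (ascending): 13, 13, 21, 25, 27, 38, 39
The 2 values of 13 share dense rank 1.
Remaining distinct values take the next consecutive integers.
Site 1 values → pooled ranks: 13→1, 27→4, 25→3, 39→6
Rank sum = 1 + 4 + 3 + 6 = 14

14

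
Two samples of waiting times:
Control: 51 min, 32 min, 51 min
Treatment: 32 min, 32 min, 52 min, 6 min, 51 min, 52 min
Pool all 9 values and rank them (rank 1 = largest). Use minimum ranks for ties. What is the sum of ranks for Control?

Sorted (descending): 52, 52, 51, 51, 51, 32, 32, 32, 6
The 2 values of 52 occupy positions 1–2 → each gets rank 1.
The 3 values of 51 occupy positions 3–5 → each gets rank 3.
The 3 values of 32 occupy positions 6–8 → each gets rank 6.
Control values → pooled ranks: 51→3, 32→6, 51→3
Rank sum = 3 + 6 + 3 = 12

12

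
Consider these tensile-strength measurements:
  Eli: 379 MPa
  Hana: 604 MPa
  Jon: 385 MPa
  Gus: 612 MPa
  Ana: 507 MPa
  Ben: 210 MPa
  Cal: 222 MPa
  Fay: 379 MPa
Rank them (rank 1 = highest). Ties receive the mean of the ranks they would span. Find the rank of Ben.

8

Sorted (descending): 612, 604, 507, 385, 379, 379, 222, 210
The 2 values of 379 occupy positions 5–6 → average rank (5+6)/2 = 5.5.
Ben has value 210 MPa → rank 8.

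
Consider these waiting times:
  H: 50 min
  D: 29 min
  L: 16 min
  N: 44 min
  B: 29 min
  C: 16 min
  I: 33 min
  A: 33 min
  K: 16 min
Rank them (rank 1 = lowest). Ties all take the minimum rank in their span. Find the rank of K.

1

Sorted (ascending): 16, 16, 16, 29, 29, 33, 33, 44, 50
The 3 values of 16 occupy positions 1–3 → each gets rank 1.
The 2 values of 29 occupy positions 4–5 → each gets rank 4.
The 2 values of 33 occupy positions 6–7 → each gets rank 6.
K has value 16 min → rank 1.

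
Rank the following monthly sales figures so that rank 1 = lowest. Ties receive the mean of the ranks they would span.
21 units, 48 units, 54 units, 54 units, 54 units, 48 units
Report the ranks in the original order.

Sorted (ascending): 21, 48, 48, 54, 54, 54
The 2 values of 48 occupy positions 2–3 → average rank (2+3)/2 = 2.5.
The 3 values of 54 occupy positions 4–6 → average rank 5.

1, 2.5, 5, 5, 5, 2.5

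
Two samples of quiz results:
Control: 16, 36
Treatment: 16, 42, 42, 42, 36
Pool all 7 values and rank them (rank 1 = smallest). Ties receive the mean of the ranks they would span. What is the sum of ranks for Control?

5

Sorted (ascending): 16, 16, 36, 36, 42, 42, 42
The 2 values of 16 occupy positions 1–2 → average rank (1+2)/2 = 1.5.
The 2 values of 36 occupy positions 3–4 → average rank (3+4)/2 = 3.5.
The 3 values of 42 occupy positions 5–7 → average rank 6.
Control values → pooled ranks: 16→1.5, 36→3.5
Rank sum = 1.5 + 3.5 = 5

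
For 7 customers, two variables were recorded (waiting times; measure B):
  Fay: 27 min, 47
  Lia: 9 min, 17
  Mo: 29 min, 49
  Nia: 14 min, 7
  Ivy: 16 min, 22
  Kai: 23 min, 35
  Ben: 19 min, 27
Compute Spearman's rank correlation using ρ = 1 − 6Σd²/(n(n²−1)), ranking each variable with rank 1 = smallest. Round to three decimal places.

Ranks of variable 1: 6, 1, 7, 2, 3, 5, 4
Ranks of variable 2: 6, 2, 7, 1, 3, 5, 4
d = r₁ − r₂: 0, -1, 0, 1, 0, 0, 0
d²: 0, 1, 0, 1, 0, 0, 0; Σd² = 2
ρ = 1 − 6·2/(7·48) = 1 − 12/336 = 0.964

0.964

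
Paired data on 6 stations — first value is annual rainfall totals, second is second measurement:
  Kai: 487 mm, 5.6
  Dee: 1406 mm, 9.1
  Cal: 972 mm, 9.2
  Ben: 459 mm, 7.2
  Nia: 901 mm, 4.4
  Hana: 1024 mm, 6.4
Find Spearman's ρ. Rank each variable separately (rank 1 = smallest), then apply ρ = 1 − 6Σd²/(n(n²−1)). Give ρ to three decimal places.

0.371

Ranks of variable 1: 2, 6, 4, 1, 3, 5
Ranks of variable 2: 2, 5, 6, 4, 1, 3
d = r₁ − r₂: 0, 1, -2, -3, 2, 2
d²: 0, 1, 4, 9, 4, 4; Σd² = 22
ρ = 1 − 6·22/(6·35) = 1 − 132/210 = 0.371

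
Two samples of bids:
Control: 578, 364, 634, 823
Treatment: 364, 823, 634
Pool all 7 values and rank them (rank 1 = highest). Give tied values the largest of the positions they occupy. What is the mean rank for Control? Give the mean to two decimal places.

4.50

Sorted (descending): 823, 823, 634, 634, 578, 364, 364
The 2 values of 823 occupy positions 1–2 → each gets rank 2.
The 2 values of 634 occupy positions 3–4 → each gets rank 4.
The 2 values of 364 occupy positions 6–7 → each gets rank 7.
Control values → pooled ranks: 578→5, 364→7, 634→4, 823→2
Mean rank = (5 + 7 + 4 + 2) / 4 = 4.50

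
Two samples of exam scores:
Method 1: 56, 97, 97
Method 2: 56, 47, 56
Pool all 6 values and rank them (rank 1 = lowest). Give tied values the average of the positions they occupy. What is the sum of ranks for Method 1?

Sorted (ascending): 47, 56, 56, 56, 97, 97
The 3 values of 56 occupy positions 2–4 → average rank 3.
The 2 values of 97 occupy positions 5–6 → average rank (5+6)/2 = 5.5.
Method 1 values → pooled ranks: 56→3, 97→5.5, 97→5.5
Rank sum = 3 + 5.5 + 5.5 = 14

14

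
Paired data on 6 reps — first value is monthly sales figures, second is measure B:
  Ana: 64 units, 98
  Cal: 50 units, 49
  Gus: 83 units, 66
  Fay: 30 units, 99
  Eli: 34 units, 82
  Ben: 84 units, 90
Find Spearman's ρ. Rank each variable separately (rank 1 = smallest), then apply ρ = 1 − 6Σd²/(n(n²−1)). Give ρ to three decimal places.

-0.257

Ranks of variable 1: 4, 3, 5, 1, 2, 6
Ranks of variable 2: 5, 1, 2, 6, 3, 4
d = r₁ − r₂: -1, 2, 3, -5, -1, 2
d²: 1, 4, 9, 25, 1, 4; Σd² = 44
ρ = 1 − 6·44/(6·35) = 1 − 264/210 = -0.257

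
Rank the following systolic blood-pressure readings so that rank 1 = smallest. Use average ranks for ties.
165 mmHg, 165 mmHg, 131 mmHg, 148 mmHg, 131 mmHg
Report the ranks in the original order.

4.5, 4.5, 1.5, 3, 1.5

Sorted (ascending): 131, 131, 148, 165, 165
The 2 values of 131 occupy positions 1–2 → average rank (1+2)/2 = 1.5.
The 2 values of 165 occupy positions 4–5 → average rank (4+5)/2 = 4.5.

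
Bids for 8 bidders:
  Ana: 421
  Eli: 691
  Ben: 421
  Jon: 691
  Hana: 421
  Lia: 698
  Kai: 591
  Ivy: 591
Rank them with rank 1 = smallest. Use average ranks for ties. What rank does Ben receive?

Sorted (ascending): 421, 421, 421, 591, 591, 691, 691, 698
The 3 values of 421 occupy positions 1–3 → average rank 2.
The 2 values of 591 occupy positions 4–5 → average rank (4+5)/2 = 4.5.
The 2 values of 691 occupy positions 6–7 → average rank (6+7)/2 = 6.5.
Ben has value 421 → rank 2.

2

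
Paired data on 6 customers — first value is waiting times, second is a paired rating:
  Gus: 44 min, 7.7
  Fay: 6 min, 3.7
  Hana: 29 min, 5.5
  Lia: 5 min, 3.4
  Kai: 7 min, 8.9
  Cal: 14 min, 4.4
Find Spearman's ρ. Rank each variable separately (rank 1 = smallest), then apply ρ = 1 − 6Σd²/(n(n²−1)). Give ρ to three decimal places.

Ranks of variable 1: 6, 2, 5, 1, 3, 4
Ranks of variable 2: 5, 2, 4, 1, 6, 3
d = r₁ − r₂: 1, 0, 1, 0, -3, 1
d²: 1, 0, 1, 0, 9, 1; Σd² = 12
ρ = 1 − 6·12/(6·35) = 1 − 72/210 = 0.657

0.657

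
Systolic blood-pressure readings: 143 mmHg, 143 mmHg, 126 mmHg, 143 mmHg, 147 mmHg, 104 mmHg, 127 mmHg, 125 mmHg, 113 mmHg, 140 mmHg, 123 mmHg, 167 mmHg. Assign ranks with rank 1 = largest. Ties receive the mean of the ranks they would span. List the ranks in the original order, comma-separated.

Sorted (descending): 167, 147, 143, 143, 143, 140, 127, 126, 125, 123, 113, 104
The 3 values of 143 occupy positions 3–5 → average rank 4.

4, 4, 8, 4, 2, 12, 7, 9, 11, 6, 10, 1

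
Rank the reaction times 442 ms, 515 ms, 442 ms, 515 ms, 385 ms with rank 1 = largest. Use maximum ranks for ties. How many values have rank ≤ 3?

2

Sorted (descending): 515, 515, 442, 442, 385
The 2 values of 515 occupy positions 1–2 → each gets rank 2.
The 2 values of 442 occupy positions 3–4 → each gets rank 4.
Ranks ≤ 3: {2, 2} → 2 values.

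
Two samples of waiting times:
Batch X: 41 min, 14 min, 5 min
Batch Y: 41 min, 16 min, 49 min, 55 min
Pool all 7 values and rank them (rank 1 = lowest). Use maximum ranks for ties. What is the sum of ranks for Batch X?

Sorted (ascending): 5, 14, 16, 41, 41, 49, 55
The 2 values of 41 occupy positions 4–5 → each gets rank 5.
Batch X values → pooled ranks: 41→5, 14→2, 5→1
Rank sum = 5 + 2 + 1 = 8

8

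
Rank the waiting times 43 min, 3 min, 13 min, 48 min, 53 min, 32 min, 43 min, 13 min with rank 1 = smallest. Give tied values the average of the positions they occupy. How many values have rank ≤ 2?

Sorted (ascending): 3, 13, 13, 32, 43, 43, 48, 53
The 2 values of 13 occupy positions 2–3 → average rank (2+3)/2 = 2.5.
The 2 values of 43 occupy positions 5–6 → average rank (5+6)/2 = 5.5.
Ranks ≤ 2: {1} → 1 value.

1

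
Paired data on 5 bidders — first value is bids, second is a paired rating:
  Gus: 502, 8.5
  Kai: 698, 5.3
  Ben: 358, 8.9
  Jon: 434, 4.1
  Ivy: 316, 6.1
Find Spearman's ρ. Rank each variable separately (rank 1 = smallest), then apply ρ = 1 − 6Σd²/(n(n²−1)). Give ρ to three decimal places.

-0.300

Ranks of variable 1: 4, 5, 2, 3, 1
Ranks of variable 2: 4, 2, 5, 1, 3
d = r₁ − r₂: 0, 3, -3, 2, -2
d²: 0, 9, 9, 4, 4; Σd² = 26
ρ = 1 − 6·26/(5·24) = 1 − 156/120 = -0.300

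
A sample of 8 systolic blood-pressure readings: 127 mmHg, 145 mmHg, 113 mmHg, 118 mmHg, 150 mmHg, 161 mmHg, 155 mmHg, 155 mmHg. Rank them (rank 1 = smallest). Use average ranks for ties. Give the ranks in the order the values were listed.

Sorted (ascending): 113, 118, 127, 145, 150, 155, 155, 161
The 2 values of 155 occupy positions 6–7 → average rank (6+7)/2 = 6.5.

3, 4, 1, 2, 5, 8, 6.5, 6.5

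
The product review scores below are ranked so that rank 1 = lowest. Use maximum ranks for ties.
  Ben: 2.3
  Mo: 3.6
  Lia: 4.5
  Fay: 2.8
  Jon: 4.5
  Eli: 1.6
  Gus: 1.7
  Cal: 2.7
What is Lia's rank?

Sorted (ascending): 1.6, 1.7, 2.3, 2.7, 2.8, 3.6, 4.5, 4.5
The 2 values of 4.5 occupy positions 7–8 → each gets rank 8.
Lia has value 4.5 → rank 8.

8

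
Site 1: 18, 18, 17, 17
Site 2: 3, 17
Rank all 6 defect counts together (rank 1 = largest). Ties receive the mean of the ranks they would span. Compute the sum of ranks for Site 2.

Sorted (descending): 18, 18, 17, 17, 17, 3
The 2 values of 18 occupy positions 1–2 → average rank (1+2)/2 = 1.5.
The 3 values of 17 occupy positions 3–5 → average rank 4.
Site 2 values → pooled ranks: 3→6, 17→4
Rank sum = 6 + 4 = 10

10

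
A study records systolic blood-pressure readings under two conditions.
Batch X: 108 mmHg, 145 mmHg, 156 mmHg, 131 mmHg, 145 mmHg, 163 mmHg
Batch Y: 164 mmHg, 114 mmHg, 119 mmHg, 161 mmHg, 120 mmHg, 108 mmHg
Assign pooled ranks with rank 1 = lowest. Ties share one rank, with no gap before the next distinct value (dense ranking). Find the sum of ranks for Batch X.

34

Sorted (ascending): 108, 108, 114, 119, 120, 131, 145, 145, 156, 161, 163, 164
The 2 values of 108 share dense rank 1.
The 2 values of 145 share dense rank 6.
Remaining distinct values take the next consecutive integers.
Batch X values → pooled ranks: 108→1, 145→6, 156→7, 131→5, 145→6, 163→9
Rank sum = 1 + 6 + 7 + 5 + 6 + 9 = 34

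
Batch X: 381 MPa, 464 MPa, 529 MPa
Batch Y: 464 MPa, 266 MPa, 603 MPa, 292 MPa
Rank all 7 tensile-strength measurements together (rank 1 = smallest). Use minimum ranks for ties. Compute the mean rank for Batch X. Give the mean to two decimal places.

4.33

Sorted (ascending): 266, 292, 381, 464, 464, 529, 603
The 2 values of 464 occupy positions 4–5 → each gets rank 4.
Batch X values → pooled ranks: 381→3, 464→4, 529→6
Mean rank = (3 + 4 + 6) / 3 = 4.33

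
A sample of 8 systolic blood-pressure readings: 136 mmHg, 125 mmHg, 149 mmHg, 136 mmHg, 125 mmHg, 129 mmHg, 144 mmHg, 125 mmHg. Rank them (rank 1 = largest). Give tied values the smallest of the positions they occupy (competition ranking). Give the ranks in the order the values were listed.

Sorted (descending): 149, 144, 136, 136, 129, 125, 125, 125
The 2 values of 136 occupy positions 3–4 → each gets rank 3.
The 3 values of 125 occupy positions 6–8 → each gets rank 6.

3, 6, 1, 3, 6, 5, 2, 6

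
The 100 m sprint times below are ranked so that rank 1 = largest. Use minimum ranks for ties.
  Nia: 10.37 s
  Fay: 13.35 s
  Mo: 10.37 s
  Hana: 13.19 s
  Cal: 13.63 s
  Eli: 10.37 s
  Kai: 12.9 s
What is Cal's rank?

1

Sorted (descending): 13.63, 13.35, 13.19, 12.9, 10.37, 10.37, 10.37
The 3 values of 10.37 occupy positions 5–7 → each gets rank 5.
Cal has value 13.63 s → rank 1.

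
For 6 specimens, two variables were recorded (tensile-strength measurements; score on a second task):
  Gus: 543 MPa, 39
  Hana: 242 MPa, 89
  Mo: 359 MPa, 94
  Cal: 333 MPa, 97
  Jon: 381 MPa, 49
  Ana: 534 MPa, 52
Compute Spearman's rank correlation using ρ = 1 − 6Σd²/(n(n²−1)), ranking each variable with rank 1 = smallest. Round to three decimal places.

Ranks of variable 1: 6, 1, 3, 2, 4, 5
Ranks of variable 2: 1, 4, 5, 6, 2, 3
d = r₁ − r₂: 5, -3, -2, -4, 2, 2
d²: 25, 9, 4, 16, 4, 4; Σd² = 62
ρ = 1 − 6·62/(6·35) = 1 − 372/210 = -0.771

-0.771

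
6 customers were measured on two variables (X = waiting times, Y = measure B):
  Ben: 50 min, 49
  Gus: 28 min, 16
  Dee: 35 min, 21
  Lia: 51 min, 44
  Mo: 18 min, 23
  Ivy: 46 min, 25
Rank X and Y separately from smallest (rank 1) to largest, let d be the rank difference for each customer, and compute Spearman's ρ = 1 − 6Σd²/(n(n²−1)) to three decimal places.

0.771

Ranks of variable 1: 5, 2, 3, 6, 1, 4
Ranks of variable 2: 6, 1, 2, 5, 3, 4
d = r₁ − r₂: -1, 1, 1, 1, -2, 0
d²: 1, 1, 1, 1, 4, 0; Σd² = 8
ρ = 1 − 6·8/(6·35) = 1 − 48/210 = 0.771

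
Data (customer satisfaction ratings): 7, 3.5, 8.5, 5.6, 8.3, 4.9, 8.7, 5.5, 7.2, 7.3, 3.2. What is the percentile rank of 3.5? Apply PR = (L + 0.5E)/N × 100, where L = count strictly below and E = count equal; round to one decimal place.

N = 11.
Strictly below 3.5: 1. Equal to 3.5: 1.
PR = (1 + 0.5·1)/11 × 100 = 13.6

13.6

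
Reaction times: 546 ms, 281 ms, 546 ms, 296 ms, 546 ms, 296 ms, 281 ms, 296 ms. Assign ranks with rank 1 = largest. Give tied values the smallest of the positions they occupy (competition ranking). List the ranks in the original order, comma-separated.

Sorted (descending): 546, 546, 546, 296, 296, 296, 281, 281
The 3 values of 546 occupy positions 1–3 → each gets rank 1.
The 3 values of 296 occupy positions 4–6 → each gets rank 4.
The 2 values of 281 occupy positions 7–8 → each gets rank 7.

1, 7, 1, 4, 1, 4, 7, 4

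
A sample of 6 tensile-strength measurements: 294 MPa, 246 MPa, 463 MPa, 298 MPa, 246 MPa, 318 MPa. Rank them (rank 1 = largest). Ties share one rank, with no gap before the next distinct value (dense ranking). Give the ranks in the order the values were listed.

Sorted (descending): 463, 318, 298, 294, 246, 246
The 2 values of 246 share dense rank 5.
Remaining distinct values take the next consecutive integers.

4, 5, 1, 3, 5, 2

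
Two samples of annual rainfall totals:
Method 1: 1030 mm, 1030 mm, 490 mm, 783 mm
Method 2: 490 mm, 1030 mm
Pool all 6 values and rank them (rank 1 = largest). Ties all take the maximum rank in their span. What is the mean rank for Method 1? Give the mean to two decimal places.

4.00

Sorted (descending): 1030, 1030, 1030, 783, 490, 490
The 3 values of 1030 occupy positions 1–3 → each gets rank 3.
The 2 values of 490 occupy positions 5–6 → each gets rank 6.
Method 1 values → pooled ranks: 1030→3, 1030→3, 490→6, 783→4
Mean rank = (3 + 3 + 6 + 4) / 4 = 4.00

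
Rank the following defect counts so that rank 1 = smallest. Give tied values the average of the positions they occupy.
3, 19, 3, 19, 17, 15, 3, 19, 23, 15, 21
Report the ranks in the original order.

Sorted (ascending): 3, 3, 3, 15, 15, 17, 19, 19, 19, 21, 23
The 3 values of 3 occupy positions 1–3 → average rank 2.
The 2 values of 15 occupy positions 4–5 → average rank (4+5)/2 = 4.5.
The 3 values of 19 occupy positions 7–9 → average rank 8.

2, 8, 2, 8, 6, 4.5, 2, 8, 11, 4.5, 10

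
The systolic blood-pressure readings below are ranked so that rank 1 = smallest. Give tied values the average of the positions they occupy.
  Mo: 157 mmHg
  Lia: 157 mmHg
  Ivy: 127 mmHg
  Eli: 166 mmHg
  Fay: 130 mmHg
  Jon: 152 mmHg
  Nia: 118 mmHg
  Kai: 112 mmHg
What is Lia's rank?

6.5

Sorted (ascending): 112, 118, 127, 130, 152, 157, 157, 166
The 2 values of 157 occupy positions 6–7 → average rank (6+7)/2 = 6.5.
Lia has value 157 mmHg → rank 6.5.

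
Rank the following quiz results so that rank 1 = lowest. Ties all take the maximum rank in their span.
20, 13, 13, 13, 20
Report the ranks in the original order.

5, 3, 3, 3, 5

Sorted (ascending): 13, 13, 13, 20, 20
The 3 values of 13 occupy positions 1–3 → each gets rank 3.
The 2 values of 20 occupy positions 4–5 → each gets rank 5.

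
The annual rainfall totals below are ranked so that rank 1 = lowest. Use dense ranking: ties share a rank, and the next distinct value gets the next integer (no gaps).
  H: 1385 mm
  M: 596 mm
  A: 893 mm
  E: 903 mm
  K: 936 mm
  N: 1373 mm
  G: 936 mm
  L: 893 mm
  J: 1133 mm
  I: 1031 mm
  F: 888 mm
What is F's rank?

2

Sorted (ascending): 596, 888, 893, 893, 903, 936, 936, 1031, 1133, 1373, 1385
The 2 values of 893 share dense rank 3.
The 2 values of 936 share dense rank 5.
Remaining distinct values take the next consecutive integers.
F has value 888 mm → rank 2.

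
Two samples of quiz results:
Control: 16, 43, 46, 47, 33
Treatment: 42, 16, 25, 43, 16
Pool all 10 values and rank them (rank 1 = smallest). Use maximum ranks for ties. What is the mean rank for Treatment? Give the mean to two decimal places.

Sorted (ascending): 16, 16, 16, 25, 33, 42, 43, 43, 46, 47
The 3 values of 16 occupy positions 1–3 → each gets rank 3.
The 2 values of 43 occupy positions 7–8 → each gets rank 8.
Treatment values → pooled ranks: 42→6, 16→3, 25→4, 43→8, 16→3
Mean rank = (6 + 3 + 4 + 8 + 3) / 5 = 4.80

4.80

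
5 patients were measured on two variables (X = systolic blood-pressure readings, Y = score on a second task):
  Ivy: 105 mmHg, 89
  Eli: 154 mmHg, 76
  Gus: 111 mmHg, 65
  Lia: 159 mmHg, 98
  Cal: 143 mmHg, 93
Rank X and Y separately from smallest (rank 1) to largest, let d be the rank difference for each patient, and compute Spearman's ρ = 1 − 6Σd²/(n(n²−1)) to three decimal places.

0.500

Ranks of variable 1: 1, 4, 2, 5, 3
Ranks of variable 2: 3, 2, 1, 5, 4
d = r₁ − r₂: -2, 2, 1, 0, -1
d²: 4, 4, 1, 0, 1; Σd² = 10
ρ = 1 − 6·10/(5·24) = 1 − 60/120 = 0.500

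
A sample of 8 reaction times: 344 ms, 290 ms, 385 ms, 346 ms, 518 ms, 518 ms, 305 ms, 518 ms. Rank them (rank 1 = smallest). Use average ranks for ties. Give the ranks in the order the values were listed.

Sorted (ascending): 290, 305, 344, 346, 385, 518, 518, 518
The 3 values of 518 occupy positions 6–8 → average rank 7.

3, 1, 5, 4, 7, 7, 2, 7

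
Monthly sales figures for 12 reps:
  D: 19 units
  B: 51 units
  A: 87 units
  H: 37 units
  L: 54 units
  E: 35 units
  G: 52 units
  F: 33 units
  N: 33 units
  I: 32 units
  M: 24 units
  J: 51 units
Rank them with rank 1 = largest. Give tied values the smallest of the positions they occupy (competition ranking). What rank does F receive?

8

Sorted (descending): 87, 54, 52, 51, 51, 37, 35, 33, 33, 32, 24, 19
The 2 values of 51 occupy positions 4–5 → each gets rank 4.
The 2 values of 33 occupy positions 8–9 → each gets rank 8.
F has value 33 units → rank 8.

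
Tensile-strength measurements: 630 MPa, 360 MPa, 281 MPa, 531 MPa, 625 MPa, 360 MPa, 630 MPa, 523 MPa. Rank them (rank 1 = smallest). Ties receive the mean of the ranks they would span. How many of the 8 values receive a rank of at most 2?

Sorted (ascending): 281, 360, 360, 523, 531, 625, 630, 630
The 2 values of 360 occupy positions 2–3 → average rank (2+3)/2 = 2.5.
The 2 values of 630 occupy positions 7–8 → average rank (7+8)/2 = 7.5.
Ranks ≤ 2: {1} → 1 value.

1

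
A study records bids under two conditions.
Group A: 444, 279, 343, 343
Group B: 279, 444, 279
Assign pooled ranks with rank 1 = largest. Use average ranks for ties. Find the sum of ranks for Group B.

13.5

Sorted (descending): 444, 444, 343, 343, 279, 279, 279
The 2 values of 444 occupy positions 1–2 → average rank (1+2)/2 = 1.5.
The 2 values of 343 occupy positions 3–4 → average rank (3+4)/2 = 3.5.
The 3 values of 279 occupy positions 5–7 → average rank 6.
Group B values → pooled ranks: 279→6, 444→1.5, 279→6
Rank sum = 6 + 1.5 + 6 = 13.5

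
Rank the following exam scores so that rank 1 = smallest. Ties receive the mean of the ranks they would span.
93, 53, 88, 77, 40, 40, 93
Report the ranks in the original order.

Sorted (ascending): 40, 40, 53, 77, 88, 93, 93
The 2 values of 40 occupy positions 1–2 → average rank (1+2)/2 = 1.5.
The 2 values of 93 occupy positions 6–7 → average rank (6+7)/2 = 6.5.

6.5, 3, 5, 4, 1.5, 1.5, 6.5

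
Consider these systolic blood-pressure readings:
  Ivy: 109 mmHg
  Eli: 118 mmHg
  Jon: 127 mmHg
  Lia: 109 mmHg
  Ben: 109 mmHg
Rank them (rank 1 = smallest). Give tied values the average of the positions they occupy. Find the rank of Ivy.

Sorted (ascending): 109, 109, 109, 118, 127
The 3 values of 109 occupy positions 1–3 → average rank 2.
Ivy has value 109 mmHg → rank 2.

2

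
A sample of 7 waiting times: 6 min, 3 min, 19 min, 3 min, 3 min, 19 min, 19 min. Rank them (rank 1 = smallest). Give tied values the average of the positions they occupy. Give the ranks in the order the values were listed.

4, 2, 6, 2, 2, 6, 6

Sorted (ascending): 3, 3, 3, 6, 19, 19, 19
The 3 values of 3 occupy positions 1–3 → average rank 2.
The 3 values of 19 occupy positions 5–7 → average rank 6.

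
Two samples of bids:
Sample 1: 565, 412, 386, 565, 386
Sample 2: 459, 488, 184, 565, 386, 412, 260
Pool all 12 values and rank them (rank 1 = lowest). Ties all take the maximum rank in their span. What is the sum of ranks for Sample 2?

Sorted (ascending): 184, 260, 386, 386, 386, 412, 412, 459, 488, 565, 565, 565
The 3 values of 386 occupy positions 3–5 → each gets rank 5.
The 2 values of 412 occupy positions 6–7 → each gets rank 7.
The 3 values of 565 occupy positions 10–12 → each gets rank 12.
Sample 2 values → pooled ranks: 459→8, 488→9, 184→1, 565→12, 386→5, 412→7, 260→2
Rank sum = 8 + 9 + 1 + 12 + 5 + 7 + 2 = 44

44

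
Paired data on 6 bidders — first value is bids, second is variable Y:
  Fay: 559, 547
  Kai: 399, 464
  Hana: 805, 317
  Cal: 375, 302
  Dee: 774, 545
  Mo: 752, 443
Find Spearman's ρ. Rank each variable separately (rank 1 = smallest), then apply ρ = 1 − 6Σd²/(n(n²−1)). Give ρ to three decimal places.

Ranks of variable 1: 3, 2, 6, 1, 5, 4
Ranks of variable 2: 6, 4, 2, 1, 5, 3
d = r₁ − r₂: -3, -2, 4, 0, 0, 1
d²: 9, 4, 16, 0, 0, 1; Σd² = 30
ρ = 1 − 6·30/(6·35) = 1 − 180/210 = 0.143

0.143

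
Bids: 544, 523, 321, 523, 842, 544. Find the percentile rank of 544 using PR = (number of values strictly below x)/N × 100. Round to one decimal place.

N = 6.
Strictly below 544: 3. Equal to 544: 2.
PR = 3/6 × 100 = 50.0

50.0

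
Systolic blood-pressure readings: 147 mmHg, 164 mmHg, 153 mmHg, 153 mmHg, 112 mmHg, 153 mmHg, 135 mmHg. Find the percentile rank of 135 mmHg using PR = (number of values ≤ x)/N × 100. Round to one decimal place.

28.6

N = 7.
Strictly below 135: 1. Equal to 135: 1.
PR = 2/7 × 100 = 28.6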